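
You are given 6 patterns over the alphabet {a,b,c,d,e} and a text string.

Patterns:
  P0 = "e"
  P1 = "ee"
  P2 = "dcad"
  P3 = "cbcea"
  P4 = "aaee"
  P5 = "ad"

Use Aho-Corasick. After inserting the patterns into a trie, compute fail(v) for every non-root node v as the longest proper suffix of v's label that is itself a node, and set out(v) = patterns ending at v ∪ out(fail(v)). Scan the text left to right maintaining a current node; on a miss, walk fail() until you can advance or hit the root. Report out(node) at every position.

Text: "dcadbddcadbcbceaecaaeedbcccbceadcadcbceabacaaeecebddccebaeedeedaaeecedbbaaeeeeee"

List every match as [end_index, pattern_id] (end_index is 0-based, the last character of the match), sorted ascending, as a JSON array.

Build:
Trie nodes:
  0='ε' goto a→12 c→7 d→3 e→1
  1='e' goto e→2  [P0 ends]
  2='ee' goto ·  [P1 ends]
  3='d' goto c→4
  4='dc' goto a→5
  5='dca' goto d→6
  6='dcad' goto ·  [P2 ends]
  7='c' goto b→8
  8='cb' goto c→9
  9='cbc' goto e→10
  10='cbce' goto a→11
  11='cbcea' goto ·  [P3 ends]
  12='a' goto a→13 d→16
  13='aa' goto e→14
  14='aae' goto e→15
  15='aaee' goto ·  [P4 ends]
  16='ad' goto ·  [P5 ends]

Failure links (BFS by depth):
  fail(1) 'e': from fail(0)=0 chase 'e': 0 ⇒ 0;  out={0}∪out(0)={0}
  fail(3) 'd': from fail(0)=0 chase 'd': 0 ⇒ 0;  out=∅∪out(0)=∅
  fail(7) 'c': from fail(0)=0 chase 'c': 0 ⇒ 0;  out=∅∪out(0)=∅
  fail(12) 'a': from fail(0)=0 chase 'a': 0 ⇒ 0;  out=∅∪out(0)=∅
  fail(2) 'ee': from fail(1)=0 chase 'e': 0 ⇒ 1;  out={1}∪out(1)={0,1}
  fail(4) 'dc': from fail(3)=0 chase 'c': 0 ⇒ 7;  out=∅∪out(7)=∅
  fail(8) 'cb': from fail(7)=0 chase 'b': 0 ⇒ 0;  out=∅∪out(0)=∅
  fail(13) 'aa': from fail(12)=0 chase 'a': 0 ⇒ 12;  out=∅∪out(12)=∅
  fail(16) 'ad': from fail(12)=0 chase 'd': 0 ⇒ 3;  out={5}∪out(3)={5}
  fail(5) 'dca': from fail(4)=7 chase 'a': 7→0 ⇒ 12;  out=∅∪out(12)=∅
  fail(9) 'cbc': from fail(8)=0 chase 'c': 0 ⇒ 7;  out=∅∪out(7)=∅
  fail(14) 'aae': from fail(13)=12 chase 'e': 12→0 ⇒ 1;  out=∅∪out(1)={0}
  fail(6) 'dcad': from fail(5)=12 chase 'd': 12 ⇒ 16;  out={2}∪out(16)={2,5}
  fail(10) 'cbce': from fail(9)=7 chase 'e': 7→0 ⇒ 1;  out=∅∪out(1)={0}
  fail(15) 'aaee': from fail(14)=1 chase 'e': 1 ⇒ 2;  out={4}∪out(2)={0,1,4}
  fail(11) 'cbcea': from fail(10)=1 chase 'a': 1→0 ⇒ 12;  out={3}∪out(12)={3}

Run:
pos 0 'd': at 3
pos 1 'c': at 4
pos 2 'a': at 5
pos 3 'd': at 6  emit P2@[0:3],P5@[2:3]
pos 4 'b': at 0 (via fail)
pos 5 'd': at 3
pos 6 'd': at 3 (via fail)
pos 7 'c': at 4
pos 8 'a': at 5
pos 9 'd': at 6  emit P2@[6:9],P5@[8:9]
pos 10 'b': at 0 (via fail)
pos 11 'c': at 7
pos 12 'b': at 8
pos 13 'c': at 9
pos 14 'e': at 10  emit P0@[14:14]
pos 15 'a': at 11  emit P3@[11:15]
pos 16 'e': at 1 (via fail)  emit P0@[16:16]
pos 17 'c': at 7 (via fail)
pos 18 'a': at 12 (via fail)
pos 19 'a': at 13
pos 20 'e': at 14  emit P0@[20:20]
pos 21 'e': at 15  emit P0@[21:21],P1@[20:21],P4@[18:21]
pos 22 'd': at 3 (via fail)
pos 23 'b': at 0 (via fail)
pos 24 'c': at 7
pos 25 'c': at 7 (via fail)
pos 26 'c': at 7 (via fail)
pos 27 'b': at 8
pos 28 'c': at 9
pos 29 'e': at 10  emit P0@[29:29]
pos 30 'a': at 11  emit P3@[26:30]
pos 31 'd': at 16 (via fail)  emit P5@[30:31]
pos 32 'c': at 4 (via fail)
pos 33 'a': at 5
pos 34 'd': at 6  emit P2@[31:34],P5@[33:34]
pos 35 'c': at 4 (via fail)
pos 36 'b': at 8 (via fail)
pos 37 'c': at 9
pos 38 'e': at 10  emit P0@[38:38]
pos 39 'a': at 11  emit P3@[35:39]
pos 40 'b': at 0 (via fail)
pos 41 'a': at 12
pos 42 'c': at 7 (via fail)
pos 43 'a': at 12 (via fail)
pos 44 'a': at 13
pos 45 'e': at 14  emit P0@[45:45]
pos 46 'e': at 15  emit P0@[46:46],P1@[45:46],P4@[43:46]
pos 47 'c': at 7 (via fail)
pos 48 'e': at 1 (via fail)  emit P0@[48:48]
pos 49 'b': at 0 (via fail)
pos 50 'd': at 3
pos 51 'd': at 3 (via fail)
pos 52 'c': at 4
pos 53 'c': at 7 (via fail)
pos 54 'e': at 1 (via fail)  emit P0@[54:54]
pos 55 'b': at 0 (via fail)
pos 56 'a': at 12
pos 57 'e': at 1 (via fail)  emit P0@[57:57]
pos 58 'e': at 2  emit P0@[58:58],P1@[57:58]
pos 59 'd': at 3 (via fail)
pos 60 'e': at 1 (via fail)  emit P0@[60:60]
pos 61 'e': at 2  emit P0@[61:61],P1@[60:61]
pos 62 'd': at 3 (via fail)
pos 63 'a': at 12 (via fail)
pos 64 'a': at 13
pos 65 'e': at 14  emit P0@[65:65]
pos 66 'e': at 15  emit P0@[66:66],P1@[65:66],P4@[63:66]
pos 67 'c': at 7 (via fail)
pos 68 'e': at 1 (via fail)  emit P0@[68:68]
pos 69 'd': at 3 (via fail)
pos 70 'b': at 0 (via fail)
pos 71 'b': at 0
pos 72 'a': at 12
pos 73 'a': at 13
pos 74 'e': at 14  emit P0@[74:74]
pos 75 'e': at 15  emit P0@[75:75],P1@[74:75],P4@[72:75]
pos 76 'e': at 2 (via fail)  emit P0@[76:76],P1@[75:76]
pos 77 'e': at 2 (via fail)  emit P0@[77:77],P1@[76:77]
pos 78 'e': at 2 (via fail)  emit P0@[78:78],P1@[77:78]
pos 79 'e': at 2 (via fail)  emit P0@[79:79],P1@[78:79]

Matches: [[3,2],[3,5],[9,2],[9,5],[14,0],[15,3],[16,0],[20,0],[21,0],[21,1],[21,4],[29,0],[30,3],[31,5],[34,2],[34,5],[38,0],[39,3],[45,0],[46,0],[46,1],[46,4],[48,0],[54,0],[57,0],[58,0],[58,1],[60,0],[61,0],[61,1],[65,0],[66,0],[66,1],[66,4],[68,0],[74,0],[75,0],[75,1],[75,4],[76,0],[76,1],[77,0],[77,1],[78,0],[78,1],[79,0],[79,1]]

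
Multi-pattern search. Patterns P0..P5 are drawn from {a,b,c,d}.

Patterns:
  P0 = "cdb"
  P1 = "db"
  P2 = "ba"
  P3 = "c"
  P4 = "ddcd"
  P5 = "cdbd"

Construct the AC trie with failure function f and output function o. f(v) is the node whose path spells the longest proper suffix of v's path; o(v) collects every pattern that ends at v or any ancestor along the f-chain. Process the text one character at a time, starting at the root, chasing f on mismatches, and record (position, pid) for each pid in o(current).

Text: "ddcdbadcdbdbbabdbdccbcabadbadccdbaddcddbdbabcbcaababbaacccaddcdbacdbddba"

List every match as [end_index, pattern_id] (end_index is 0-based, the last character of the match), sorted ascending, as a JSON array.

Construct AC machine:
Trie nodes:
  0='ε' goto b→6 c→1 d→4
  1='c' goto d→2  [P3 ends]
  2='cd' goto b→3
  3='cdb' goto d→11  [P0 ends]
  4='d' goto b→5 d→8
  5='db' goto ·  [P1 ends]
  6='b' goto a→7
  7='ba' goto ·  [P2 ends]
  8='dd' goto c→9
  9='ddc' goto d→10
  10='ddcd' goto ·  [P4 ends]
  11='cdbd' goto ·  [P5 ends]

Failure links (BFS by depth):
  n1('c'): parent n0 fail=0; on 'c' 0 → fail=0;  out {3}∪∅={3}
  n4('d'): parent n0 fail=0; on 'd' 0 → fail=0;  out ∅∪∅=∅
  n6('b'): parent n0 fail=0; on 'b' 0 → fail=0;  out ∅∪∅=∅
  n2('cd'): parent n1 fail=0; on 'd' 0 → fail=4;  out ∅∪∅=∅
  n5('db'): parent n4 fail=0; on 'b' 0 → fail=6;  out {1}∪∅={1}
  n7('ba'): parent n6 fail=0; on 'a' 0 → fail=0;  out {2}∪∅={2}
  n8('dd'): parent n4 fail=0; on 'd' 0 → fail=4;  out ∅∪∅=∅
  n3('cdb'): parent n2 fail=4; on 'b' 4 → fail=5;  out {0}∪{1}={0,1}
  n9('ddc'): parent n8 fail=4; on 'c' 4→0 → fail=1;  out ∅∪{3}={3}
  n10('ddcd'): parent n9 fail=1; on 'd' 1 → fail=2;  out {4}∪∅={4}
  n11('cdbd'): parent n3 fail=5; on 'd' 5→6→0 → fail=4;  out {5}∪∅={5}

Scan:
[0] read 'd'  n0⇒n4
[1] read 'd'  n4⇒n8
[2] read 'c'  n8⇒n9  emit P3@[2:2]
[3] read 'd'  n9⇒n10  emit P4@[0:3]
[4] read 'b'  n10⇒n3 ·f  emit P0@[2:4],P1@[3:4]
[5] read 'a'  n3⇒n7 ·f  emit P2@[4:5]
[6] read 'd'  n7⇒n4 ·f
[7] read 'c'  n4⇒n1 ·f  emit P3@[7:7]
[8] read 'd'  n1⇒n2
[9] read 'b'  n2⇒n3  emit P0@[7:9],P1@[8:9]
[10] read 'd'  n3⇒n11  emit P5@[7:10]
[11] read 'b'  n11⇒n5 ·f  emit P1@[10:11]
[12] read 'b'  n5⇒n6 ·f
[13] read 'a'  n6⇒n7  emit P2@[12:13]
[14] read 'b'  n7⇒n6 ·f
[15] read 'd'  n6⇒n4 ·f
[16] read 'b'  n4⇒n5  emit P1@[15:16]
[17] read 'd'  n5⇒n4 ·f
[18] read 'c'  n4⇒n1 ·f  emit P3@[18:18]
[19] read 'c'  n1⇒n1 ·f  emit P3@[19:19]
[20] read 'b'  n1⇒n6 ·f
[21] read 'c'  n6⇒n1 ·f  emit P3@[21:21]
[22] read 'a'  n1⇒n0 ·f
[23] read 'b'  n0⇒n6
[24] read 'a'  n6⇒n7  emit P2@[23:24]
[25] read 'd'  n7⇒n4 ·f
[26] read 'b'  n4⇒n5  emit P1@[25:26]
[27] read 'a'  n5⇒n7 ·f  emit P2@[26:27]
[28] read 'd'  n7⇒n4 ·f
[29] read 'c'  n4⇒n1 ·f  emit P3@[29:29]
[30] read 'c'  n1⇒n1 ·f  emit P3@[30:30]
[31] read 'd'  n1⇒n2
[32] read 'b'  n2⇒n3  emit P0@[30:32],P1@[31:32]
[33] read 'a'  n3⇒n7 ·f  emit P2@[32:33]
[34] read 'd'  n7⇒n4 ·f
[35] read 'd'  n4⇒n8
[36] read 'c'  n8⇒n9  emit P3@[36:36]
[37] read 'd'  n9⇒n10  emit P4@[34:37]
[38] read 'd'  n10⇒n8 ·f
[39] read 'b'  n8⇒n5 ·f  emit P1@[38:39]
[40] read 'd'  n5⇒n4 ·f
[41] read 'b'  n4⇒n5  emit P1@[40:41]
[42] read 'a'  n5⇒n7 ·f  emit P2@[41:42]
[43] read 'b'  n7⇒n6 ·f
[44] read 'c'  n6⇒n1 ·f  emit P3@[44:44]
[45] read 'b'  n1⇒n6 ·f
[46] read 'c'  n6⇒n1 ·f  emit P3@[46:46]
[47] read 'a'  n1⇒n0 ·f
[48] read 'a'  n0⇒n0
[49] read 'b'  n0⇒n6
[50] read 'a'  n6⇒n7  emit P2@[49:50]
[51] read 'b'  n7⇒n6 ·f
[52] read 'b'  n6⇒n6 ·f
[53] read 'a'  n6⇒n7  emit P2@[52:53]
[54] read 'a'  n7⇒n0 ·f
[55] read 'c'  n0⇒n1  emit P3@[55:55]
[56] read 'c'  n1⇒n1 ·f  emit P3@[56:56]
[57] read 'c'  n1⇒n1 ·f  emit P3@[57:57]
[58] read 'a'  n1⇒n0 ·f
[59] read 'd'  n0⇒n4
[60] read 'd'  n4⇒n8
[61] read 'c'  n8⇒n9  emit P3@[61:61]
[62] read 'd'  n9⇒n10  emit P4@[59:62]
[63] read 'b'  n10⇒n3 ·f  emit P0@[61:63],P1@[62:63]
[64] read 'a'  n3⇒n7 ·f  emit P2@[63:64]
[65] read 'c'  n7⇒n1 ·f  emit P3@[65:65]
[66] read 'd'  n1⇒n2
[67] read 'b'  n2⇒n3  emit P0@[65:67],P1@[66:67]
[68] read 'd'  n3⇒n11  emit P5@[65:68]
[69] read 'd'  n11⇒n8 ·f
[70] read 'b'  n8⇒n5 ·f  emit P1@[69:70]
[71] read 'a'  n5⇒n7 ·f  emit P2@[70:71]

Result: [[2,3],[3,4],[4,0],[4,1],[5,2],[7,3],[9,0],[9,1],[10,5],[11,1],[13,2],[16,1],[18,3],[19,3],[21,3],[24,2],[26,1],[27,2],[29,3],[30,3],[32,0],[32,1],[33,2],[36,3],[37,4],[39,1],[41,1],[42,2],[44,3],[46,3],[50,2],[53,2],[55,3],[56,3],[57,3],[61,3],[62,4],[63,0],[63,1],[64,2],[65,3],[67,0],[67,1],[68,5],[70,1],[71,2]]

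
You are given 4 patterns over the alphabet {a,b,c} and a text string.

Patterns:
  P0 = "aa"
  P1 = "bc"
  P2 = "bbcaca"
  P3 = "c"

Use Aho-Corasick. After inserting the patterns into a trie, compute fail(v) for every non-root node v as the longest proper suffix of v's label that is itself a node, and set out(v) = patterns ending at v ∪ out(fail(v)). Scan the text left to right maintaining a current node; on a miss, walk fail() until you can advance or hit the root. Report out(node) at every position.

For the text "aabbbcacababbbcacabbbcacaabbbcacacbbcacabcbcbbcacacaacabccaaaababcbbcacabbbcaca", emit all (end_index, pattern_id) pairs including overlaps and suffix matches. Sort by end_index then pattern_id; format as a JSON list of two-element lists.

Build:
Trie (insert patterns):
  0='ε' goto a→1 b→3 c→10
  1='a' goto a→2
  2='aa' goto ·  ←P0
  3='b' goto b→5 c→4
  4='bc' goto ·  ←P1
  5='bb' goto c→6
  6='bbc' goto a→7
  7='bbca' goto c→8
  8='bbcac' goto a→9
  9='bbcaca' goto ·  ←P2
  10='c' goto ·  ←P3

BFS fail/out derivation:
  n1('a'): parent n0 fail=0; on 'a' 0 → fail=0;  out ∅∪∅=∅
  n3('b'): parent n0 fail=0; on 'b' 0 → fail=0;  out ∅∪∅=∅
  n10('c'): parent n0 fail=0; on 'c' 0 → fail=0;  out {3}∪∅={3}
  n2('aa'): parent n1 fail=0; on 'a' 0 → fail=1;  out {0}∪∅={0}
  n4('bc'): parent n3 fail=0; on 'c' 0 → fail=10;  out {1}∪{3}={1,3}
  n5('bb'): parent n3 fail=0; on 'b' 0 → fail=3;  out ∅∪∅=∅
  n6('bbc'): parent n5 fail=3; on 'c' 3 → fail=4;  out ∅∪{1,3}={1,3}
  n7('bbca'): parent n6 fail=4; on 'a' 4→10→0 → fail=1;  out ∅∪∅=∅
  n8('bbcac'): parent n7 fail=1; on 'c' 1→0 → fail=10;  out ∅∪{3}={3}
  n9('bbcaca'): parent n8 fail=10; on 'a' 10→0 → fail=1;  out {2}∪∅={2}

Run:
i=0 'a': node 0→1
i=1 'a': node 1→2  emit P0@[0:1]
i=2 'b': node 2→3 ·f
i=3 'b': node 3→5
i=4 'b': node 5→5 ·f
i=5 'c': node 5→6  emit P1@[4:5],P3@[5:5]
i=6 'a': node 6→7
i=7 'c': node 7→8  emit P3@[7:7]
i=8 'a': node 8→9  emit P2@[3:8]
i=9 'b': node 9→3 ·f
i=10 'a': node 3→1 ·f
i=11 'b': node 1→3 ·f
i=12 'b': node 3→5
i=13 'b': node 5→5 ·f
i=14 'c': node 5→6  emit P1@[13:14],P3@[14:14]
i=15 'a': node 6→7
i=16 'c': node 7→8  emit P3@[16:16]
i=17 'a': node 8→9  emit P2@[12:17]
i=18 'b': node 9→3 ·f
i=19 'b': node 3→5
i=20 'b': node 5→5 ·f
i=21 'c': node 5→6  emit P1@[20:21],P3@[21:21]
i=22 'a': node 6→7
i=23 'c': node 7→8  emit P3@[23:23]
i=24 'a': node 8→9  emit P2@[19:24]
i=25 'a': node 9→2 ·f  emit P0@[24:25]
i=26 'b': node 2→3 ·f
i=27 'b': node 3→5
i=28 'b': node 5→5 ·f
i=29 'c': node 5→6  emit P1@[28:29],P3@[29:29]
i=30 'a': node 6→7
i=31 'c': node 7→8  emit P3@[31:31]
i=32 'a': node 8→9  emit P2@[27:32]
i=33 'c': node 9→10 ·f  emit P3@[33:33]
i=34 'b': node 10→3 ·f
i=35 'b': node 3→5
i=36 'c': node 5→6  emit P1@[35:36],P3@[36:36]
i=37 'a': node 6→7
i=38 'c': node 7→8  emit P3@[38:38]
i=39 'a': node 8→9  emit P2@[34:39]
i=40 'b': node 9→3 ·f
i=41 'c': node 3→4  emit P1@[40:41],P3@[41:41]
i=42 'b': node 4→3 ·f
i=43 'c': node 3→4  emit P1@[42:43],P3@[43:43]
i=44 'b': node 4→3 ·f
i=45 'b': node 3→5
i=46 'c': node 5→6  emit P1@[45:46],P3@[46:46]
i=47 'a': node 6→7
i=48 'c': node 7→8  emit P3@[48:48]
i=49 'a': node 8→9  emit P2@[44:49]
i=50 'c': node 9→10 ·f  emit P3@[50:50]
i=51 'a': node 10→1 ·f
i=52 'a': node 1→2  emit P0@[51:52]
i=53 'c': node 2→10 ·f  emit P3@[53:53]
i=54 'a': node 10→1 ·f
i=55 'b': node 1→3 ·f
i=56 'c': node 3→4  emit P1@[55:56],P3@[56:56]
i=57 'c': node 4→10 ·f  emit P3@[57:57]
i=58 'a': node 10→1 ·f
i=59 'a': node 1→2  emit P0@[58:59]
i=60 'a': node 2→2 ·f  emit P0@[59:60]
i=61 'a': node 2→2 ·f  emit P0@[60:61]
i=62 'b': node 2→3 ·f
i=63 'a': node 3→1 ·f
i=64 'b': node 1→3 ·f
i=65 'c': node 3→4  emit P1@[64:65],P3@[65:65]
i=66 'b': node 4→3 ·f
i=67 'b': node 3→5
i=68 'c': node 5→6  emit P1@[67:68],P3@[68:68]
i=69 'a': node 6→7
i=70 'c': node 7→8  emit P3@[70:70]
i=71 'a': node 8→9  emit P2@[66:71]
i=72 'b': node 9→3 ·f
i=73 'b': node 3→5
i=74 'b': node 5→5 ·f
i=75 'c': node 5→6  emit P1@[74:75],P3@[75:75]
i=76 'a': node 6→7
i=77 'c': node 7→8  emit P3@[77:77]
i=78 'a': node 8→9  emit P2@[73:78]

All matches (sorted): [[1,0],[5,1],[5,3],[7,3],[8,2],[14,1],[14,3],[16,3],[17,2],[21,1],[21,3],[23,3],[24,2],[25,0],[29,1],[29,3],[31,3],[32,2],[33,3],[36,1],[36,3],[38,3],[39,2],[41,1],[41,3],[43,1],[43,3],[46,1],[46,3],[48,3],[49,2],[50,3],[52,0],[53,3],[56,1],[56,3],[57,3],[59,0],[60,0],[61,0],[65,1],[65,3],[68,1],[68,3],[70,3],[71,2],[75,1],[75,3],[77,3],[78,2]]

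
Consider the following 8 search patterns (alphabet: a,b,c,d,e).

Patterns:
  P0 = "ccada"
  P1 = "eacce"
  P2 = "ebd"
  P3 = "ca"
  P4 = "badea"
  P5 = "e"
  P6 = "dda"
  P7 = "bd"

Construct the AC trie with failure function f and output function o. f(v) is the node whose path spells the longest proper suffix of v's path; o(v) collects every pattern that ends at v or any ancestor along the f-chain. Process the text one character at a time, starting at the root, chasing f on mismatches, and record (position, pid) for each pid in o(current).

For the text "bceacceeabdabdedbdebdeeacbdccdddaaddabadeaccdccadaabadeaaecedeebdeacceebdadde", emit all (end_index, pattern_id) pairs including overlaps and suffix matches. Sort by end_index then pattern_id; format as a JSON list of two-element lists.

Construct AC machine:
Trie nodes:
  0='ε' goto b→14 c→1 d→19 e→6
  1='c' goto a→13 c→2
  2='cc' goto a→3
  3='cca' goto d→4
  4='ccad' goto a→5
  5='ccada' goto ·  [P0 ends]
  6='e' goto a→7 b→11  [P5 ends]
  7='ea' goto c→8
  8='eac' goto c→9
  9='eacc' goto e→10
  10='eacce' goto ·  [P1 ends]
  11='eb' goto d→12
  12='ebd' goto ·  [P2 ends]
  13='ca' goto ·  [P3 ends]
  14='b' goto a→15 d→22
  15='ba' goto d→16
  16='bad' goto e→17
  17='bade' goto a→18
  18='badea' goto ·  [P4 ends]
  19='d' goto d→20
  20='dd' goto a→21
  21='dda' goto ·  [P6 ends]
  22='bd' goto ·  [P7 ends]

BFS fail/out derivation:
  fail(1) 'c': from fail(0)=0 chase 'c': 0 ⇒ 0;  out=∅∪out(0)=∅
  fail(6) 'e': from fail(0)=0 chase 'e': 0 ⇒ 0;  out={5}∪out(0)={5}
  fail(14) 'b': from fail(0)=0 chase 'b': 0 ⇒ 0;  out=∅∪out(0)=∅
  fail(19) 'd': from fail(0)=0 chase 'd': 0 ⇒ 0;  out=∅∪out(0)=∅
  fail(2) 'cc': from fail(1)=0 chase 'c': 0 ⇒ 1;  out=∅∪out(1)=∅
  fail(7) 'ea': from fail(6)=0 chase 'a': 0 ⇒ 0;  out=∅∪out(0)=∅
  fail(11) 'eb': from fail(6)=0 chase 'b': 0 ⇒ 14;  out=∅∪out(14)=∅
  fail(13) 'ca': from fail(1)=0 chase 'a': 0 ⇒ 0;  out={3}∪out(0)={3}
  fail(15) 'ba': from fail(14)=0 chase 'a': 0 ⇒ 0;  out=∅∪out(0)=∅
  fail(20) 'dd': from fail(19)=0 chase 'd': 0 ⇒ 19;  out=∅∪out(19)=∅
  fail(22) 'bd': from fail(14)=0 chase 'd': 0 ⇒ 19;  out={7}∪out(19)={7}
  fail(3) 'cca': from fail(2)=1 chase 'a': 1 ⇒ 13;  out=∅∪out(13)={3}
  fail(8) 'eac': from fail(7)=0 chase 'c': 0 ⇒ 1;  out=∅∪out(1)=∅
  fail(12) 'ebd': from fail(11)=14 chase 'd': 14 ⇒ 22;  out={2}∪out(22)={2,7}
  fail(16) 'bad': from fail(15)=0 chase 'd': 0 ⇒ 19;  out=∅∪out(19)=∅
  fail(21) 'dda': from fail(20)=19 chase 'a': 19→0 ⇒ 0;  out={6}∪out(0)={6}
  fail(4) 'ccad': from fail(3)=13 chase 'd': 13→0 ⇒ 19;  out=∅∪out(19)=∅
  fail(9) 'eacc': from fail(8)=1 chase 'c': 1 ⇒ 2;  out=∅∪out(2)=∅
  fail(17) 'bade': from fail(16)=19 chase 'e': 19→0 ⇒ 6;  out=∅∪out(6)={5}
  fail(5) 'ccada': from fail(4)=19 chase 'a': 19→0 ⇒ 0;  out={0}∪out(0)={0}
  fail(10) 'eacce': from fail(9)=2 chase 'e': 2→1→0 ⇒ 6;  out={1}∪out(6)={1,5}
  fail(18) 'badea': from fail(17)=6 chase 'a': 6 ⇒ 7;  out={4}∪out(7)={4}

Run:
pos 0 'b': at 14
pos 1 'c': at 1 (via fail)
pos 2 'e': at 6 (via fail)  ** P5@[2:2]
pos 3 'a': at 7
pos 4 'c': at 8
pos 5 'c': at 9
pos 6 'e': at 10  ** P1@[2:6],P5@[6:6]
pos 7 'e': at 6 (via fail)  ** P5@[7:7]
pos 8 'a': at 7
pos 9 'b': at 14 (via fail)
pos 10 'd': at 22  ** P7@[9:10]
pos 11 'a': at 0 (via fail)
pos 12 'b': at 14
pos 13 'd': at 22  ** P7@[12:13]
pos 14 'e': at 6 (via fail)  ** P5@[14:14]
pos 15 'd': at 19 (via fail)
pos 16 'b': at 14 (via fail)
pos 17 'd': at 22  ** P7@[16:17]
pos 18 'e': at 6 (via fail)  ** P5@[18:18]
pos 19 'b': at 11
pos 20 'd': at 12  ** P2@[18:20],P7@[19:20]
pos 21 'e': at 6 (via fail)  ** P5@[21:21]
pos 22 'e': at 6 (via fail)  ** P5@[22:22]
pos 23 'a': at 7
pos 24 'c': at 8
pos 25 'b': at 14 (via fail)
pos 26 'd': at 22  ** P7@[25:26]
pos 27 'c': at 1 (via fail)
pos 28 'c': at 2
pos 29 'd': at 19 (via fail)
pos 30 'd': at 20
pos 31 'd': at 20 (via fail)
pos 32 'a': at 21  ** P6@[30:32]
pos 33 'a': at 0 (via fail)
pos 34 'd': at 19
pos 35 'd': at 20
pos 36 'a': at 21  ** P6@[34:36]
pos 37 'b': at 14 (via fail)
pos 38 'a': at 15
pos 39 'd': at 16
pos 40 'e': at 17  ** P5@[40:40]
pos 41 'a': at 18  ** P4@[37:41]
pos 42 'c': at 8 (via fail)
pos 43 'c': at 9
pos 44 'd': at 19 (via fail)
pos 45 'c': at 1 (via fail)
pos 46 'c': at 2
pos 47 'a': at 3  ** P3@[46:47]
pos 48 'd': at 4
pos 49 'a': at 5  ** P0@[45:49]
pos 50 'a': at 0 (via fail)
pos 51 'b': at 14
pos 52 'a': at 15
pos 53 'd': at 16
pos 54 'e': at 17  ** P5@[54:54]
pos 55 'a': at 18  ** P4@[51:55]
pos 56 'a': at 0 (via fail)
pos 57 'e': at 6  ** P5@[57:57]
pos 58 'c': at 1 (via fail)
pos 59 'e': at 6 (via fail)  ** P5@[59:59]
pos 60 'd': at 19 (via fail)
pos 61 'e': at 6 (via fail)  ** P5@[61:61]
pos 62 'e': at 6 (via fail)  ** P5@[62:62]
pos 63 'b': at 11
pos 64 'd': at 12  ** P2@[62:64],P7@[63:64]
pos 65 'e': at 6 (via fail)  ** P5@[65:65]
pos 66 'a': at 7
pos 67 'c': at 8
pos 68 'c': at 9
pos 69 'e': at 10  ** P1@[65:69],P5@[69:69]
pos 70 'e': at 6 (via fail)  ** P5@[70:70]
pos 71 'b': at 11
pos 72 'd': at 12  ** P2@[70:72],P7@[71:72]
pos 73 'a': at 0 (via fail)
pos 74 'd': at 19
pos 75 'd': at 20
pos 76 'e': at 6 (via fail)  ** P5@[76:76]

Matches: [[2,5],[6,1],[6,5],[7,5],[10,7],[13,7],[14,5],[17,7],[18,5],[20,2],[20,7],[21,5],[22,5],[26,7],[32,6],[36,6],[40,5],[41,4],[47,3],[49,0],[54,5],[55,4],[57,5],[59,5],[61,5],[62,5],[64,2],[64,7],[65,5],[69,1],[69,5],[70,5],[72,2],[72,7],[76,5]]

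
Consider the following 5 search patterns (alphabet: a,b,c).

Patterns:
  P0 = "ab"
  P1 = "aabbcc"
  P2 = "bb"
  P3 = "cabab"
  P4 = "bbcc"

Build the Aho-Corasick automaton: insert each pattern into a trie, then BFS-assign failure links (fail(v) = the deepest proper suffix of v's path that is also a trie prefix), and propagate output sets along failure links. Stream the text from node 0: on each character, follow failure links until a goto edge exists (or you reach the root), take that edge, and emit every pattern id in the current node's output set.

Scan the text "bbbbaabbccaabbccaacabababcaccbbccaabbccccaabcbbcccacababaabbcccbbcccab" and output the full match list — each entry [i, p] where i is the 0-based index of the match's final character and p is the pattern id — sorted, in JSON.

Build automaton:
Trie nodes:
  n0 'ε': a→1 b→8 c→10
  n1 'a': a→3 b→2
  n2 'ab': ·  ←P0
  n3 'aa': b→4
  n4 'aab': b→5
  n5 'aabb': c→6
  n6 'aabbc': c→7
  n7 'aabbcc': ·  ←P1
  n8 'b': b→9
  n9 'bb': c→15  ←P2
  n10 'c': a→11
  n11 'ca': b→12
  n12 'cab': a→13
  n13 'caba': b→14
  n14 'cabab': ·  ←P3
  n15 'bbc': c→16
  n16 'bbcc': ·  ←P4

Failure links (BFS by depth):
  fail(1) 'a': from fail(0)=0 chase 'a': 0 ⇒ 0;  out=∅∪out(0)=∅
  fail(8) 'b': from fail(0)=0 chase 'b': 0 ⇒ 0;  out=∅∪out(0)=∅
  fail(10) 'c': from fail(0)=0 chase 'c': 0 ⇒ 0;  out=∅∪out(0)=∅
  fail(2) 'ab': from fail(1)=0 chase 'b': 0 ⇒ 8;  out={0}∪out(8)={0}
  fail(3) 'aa': from fail(1)=0 chase 'a': 0 ⇒ 1;  out=∅∪out(1)=∅
  fail(9) 'bb': from fail(8)=0 chase 'b': 0 ⇒ 8;  out={2}∪out(8)={2}
  fail(11) 'ca': from fail(10)=0 chase 'a': 0 ⇒ 1;  out=∅∪out(1)=∅
  fail(4) 'aab': from fail(3)=1 chase 'b': 1 ⇒ 2;  out=∅∪out(2)={0}
  fail(12) 'cab': from fail(11)=1 chase 'b': 1 ⇒ 2;  out=∅∪out(2)={0}
  fail(15) 'bbc': from fail(9)=8 chase 'c': 8→0 ⇒ 10;  out=∅∪out(10)=∅
  fail(5) 'aabb': from fail(4)=2 chase 'b': 2→8 ⇒ 9;  out=∅∪out(9)={2}
  fail(13) 'caba': from fail(12)=2 chase 'a': 2→8→0 ⇒ 1;  out=∅∪out(1)=∅
  fail(16) 'bbcc': from fail(15)=10 chase 'c': 10→0 ⇒ 10;  out={4}∪out(10)={4}
  fail(6) 'aabbc': from fail(5)=9 chase 'c': 9 ⇒ 15;  out=∅∪out(15)=∅
  fail(14) 'cabab': from fail(13)=1 chase 'b': 1 ⇒ 2;  out={3}∪out(2)={0,3}
  fail(7) 'aabbcc': from fail(6)=15 chase 'c': 15 ⇒ 16;  out={1}∪out(16)={1,4}

Text stream:
[0] read 'b'  n0⇒n8
[1] read 'b'  n8⇒n9  ** P2@[0:1]
[2] read 'b'  n9⇒n9 (fail-walked)  ** P2@[1:2]
[3] read 'b'  n9⇒n9 (fail-walked)  ** P2@[2:3]
[4] read 'a'  n9⇒n1 (fail-walked)
[5] read 'a'  n1⇒n3
[6] read 'b'  n3⇒n4  ** P0@[5:6]
[7] read 'b'  n4⇒n5  ** P2@[6:7]
[8] read 'c'  n5⇒n6
[9] read 'c'  n6⇒n7  ** P1@[4:9],P4@[6:9]
[10] read 'a'  n7⇒n11 (fail-walked)
[11] read 'a'  n11⇒n3 (fail-walked)
[12] read 'b'  n3⇒n4  ** P0@[11:12]
[13] read 'b'  n4⇒n5  ** P2@[12:13]
[14] read 'c'  n5⇒n6
[15] read 'c'  n6⇒n7  ** P1@[10:15],P4@[12:15]
[16] read 'a'  n7⇒n11 (fail-walked)
[17] read 'a'  n11⇒n3 (fail-walked)
[18] read 'c'  n3⇒n10 (fail-walked)
[19] read 'a'  n10⇒n11
[20] read 'b'  n11⇒n12  ** P0@[19:20]
[21] read 'a'  n12⇒n13
[22] read 'b'  n13⇒n14  ** P0@[21:22],P3@[18:22]
[23] read 'a'  n14⇒n1 (fail-walked)
[24] read 'b'  n1⇒n2  ** P0@[23:24]
[25] read 'c'  n2⇒n10 (fail-walked)
[26] read 'a'  n10⇒n11
[27] read 'c'  n11⇒n10 (fail-walked)
[28] read 'c'  n10⇒n10 (fail-walked)
[29] read 'b'  n10⇒n8 (fail-walked)
[30] read 'b'  n8⇒n9  ** P2@[29:30]
[31] read 'c'  n9⇒n15
[32] read 'c'  n15⇒n16  ** P4@[29:32]
[33] read 'a'  n16⇒n11 (fail-walked)
[34] read 'a'  n11⇒n3 (fail-walked)
[35] read 'b'  n3⇒n4  ** P0@[34:35]
[36] read 'b'  n4⇒n5  ** P2@[35:36]
[37] read 'c'  n5⇒n6
[38] read 'c'  n6⇒n7  ** P1@[33:38],P4@[35:38]
[39] read 'c'  n7⇒n10 (fail-walked)
[40] read 'c'  n10⇒n10 (fail-walked)
[41] read 'a'  n10⇒n11
[42] read 'a'  n11⇒n3 (fail-walked)
[43] read 'b'  n3⇒n4  ** P0@[42:43]
[44] read 'c'  n4⇒n10 (fail-walked)
[45] read 'b'  n10⇒n8 (fail-walked)
[46] read 'b'  n8⇒n9  ** P2@[45:46]
[47] read 'c'  n9⇒n15
[48] read 'c'  n15⇒n16  ** P4@[45:48]
[49] read 'c'  n16⇒n10 (fail-walked)
[50] read 'a'  n10⇒n11
[51] read 'c'  n11⇒n10 (fail-walked)
[52] read 'a'  n10⇒n11
[53] read 'b'  n11⇒n12  ** P0@[52:53]
[54] read 'a'  n12⇒n13
[55] read 'b'  n13⇒n14  ** P0@[54:55],P3@[51:55]
[56] read 'a'  n14⇒n1 (fail-walked)
[57] read 'a'  n1⇒n3
[58] read 'b'  n3⇒n4  ** P0@[57:58]
[59] read 'b'  n4⇒n5  ** P2@[58:59]
[60] read 'c'  n5⇒n6
[61] read 'c'  n6⇒n7  ** P1@[56:61],P4@[58:61]
[62] read 'c'  n7⇒n10 (fail-walked)
[63] read 'b'  n10⇒n8 (fail-walked)
[64] read 'b'  n8⇒n9  ** P2@[63:64]
[65] read 'c'  n9⇒n15
[66] read 'c'  n15⇒n16  ** P4@[63:66]
[67] read 'c'  n16⇒n10 (fail-walked)
[68] read 'a'  n10⇒n11
[69] read 'b'  n11⇒n12  ** P0@[68:69]

Matches: [[1,2],[2,2],[3,2],[6,0],[7,2],[9,1],[9,4],[12,0],[13,2],[15,1],[15,4],[20,0],[22,0],[22,3],[24,0],[30,2],[32,4],[35,0],[36,2],[38,1],[38,4],[43,0],[46,2],[48,4],[53,0],[55,0],[55,3],[58,0],[59,2],[61,1],[61,4],[64,2],[66,4],[69,0]]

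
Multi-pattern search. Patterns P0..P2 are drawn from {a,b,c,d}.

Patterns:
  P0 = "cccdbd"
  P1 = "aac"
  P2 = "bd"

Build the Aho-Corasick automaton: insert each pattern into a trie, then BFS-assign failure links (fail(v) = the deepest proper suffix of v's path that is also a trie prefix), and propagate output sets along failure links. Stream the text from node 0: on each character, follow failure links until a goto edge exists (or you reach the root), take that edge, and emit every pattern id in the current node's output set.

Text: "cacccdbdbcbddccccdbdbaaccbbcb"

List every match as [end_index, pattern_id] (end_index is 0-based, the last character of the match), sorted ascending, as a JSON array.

Construct AC machine:
Trie nodes:
  n0 'ε': a→7 b→10 c→1
  n1 'c': c→2
  n2 'cc': c→3
  n3 'ccc': d→4
  n4 'cccd': b→5
  n5 'cccdb': d→6
  n6 'cccdbd': ·  [P0 ends]
  n7 'a': a→8
  n8 'aa': c→9
  n9 'aac': ·  [P1 ends]
  n10 'b': d→11
  n11 'bd': ·  [P2 ends]

Failure links (BFS by depth):
  n1('c'): parent n0 fail=0; on 'c' 0 → fail=0;  out ∅∪∅=∅
  n7('a'): parent n0 fail=0; on 'a' 0 → fail=0;  out ∅∪∅=∅
  n10('b'): parent n0 fail=0; on 'b' 0 → fail=0;  out ∅∪∅=∅
  n2('cc'): parent n1 fail=0; on 'c' 0 → fail=1;  out ∅∪∅=∅
  n8('aa'): parent n7 fail=0; on 'a' 0 → fail=7;  out ∅∪∅=∅
  n11('bd'): parent n10 fail=0; on 'd' 0 → fail=0;  out {2}∪∅={2}
  n3('ccc'): parent n2 fail=1; on 'c' 1 → fail=2;  out ∅∪∅=∅
  n9('aac'): parent n8 fail=7; on 'c' 7→0 → fail=1;  out {1}∪∅={1}
  n4('cccd'): parent n3 fail=2; on 'd' 2→1→0 → fail=0;  out ∅∪∅=∅
  n5('cccdb'): parent n4 fail=0; on 'b' 0 → fail=10;  out ∅∪∅=∅
  n6('cccdbd'): parent n5 fail=10; on 'd' 10 → fail=11;  out {0}∪{2}={0,2}

Text stream:
[0] read 'c'  n0⇒n1
[1] read 'a'  n1⇒n7 (fail-walked)
[2] read 'c'  n7⇒n1 (fail-walked)
[3] read 'c'  n1⇒n2
[4] read 'c'  n2⇒n3
[5] read 'd'  n3⇒n4
[6] read 'b'  n4⇒n5
[7] read 'd'  n5⇒n6  emit P0@[2:7],P2@[6:7]
[8] read 'b'  n6⇒n10 (fail-walked)
[9] read 'c'  n10⇒n1 (fail-walked)
[10] read 'b'  n1⇒n10 (fail-walked)
[11] read 'd'  n10⇒n11  emit P2@[10:11]
[12] read 'd'  n11⇒n0 (fail-walked)
[13] read 'c'  n0⇒n1
[14] read 'c'  n1⇒n2
[15] read 'c'  n2⇒n3
[16] read 'c'  n3⇒n3 (fail-walked)
[17] read 'd'  n3⇒n4
[18] read 'b'  n4⇒n5
[19] read 'd'  n5⇒n6  emit P0@[14:19],P2@[18:19]
[20] read 'b'  n6⇒n10 (fail-walked)
[21] read 'a'  n10⇒n7 (fail-walked)
[22] read 'a'  n7⇒n8
[23] read 'c'  n8⇒n9  emit P1@[21:23]
[24] read 'c'  n9⇒n2 (fail-walked)
[25] read 'b'  n2⇒n10 (fail-walked)
[26] read 'b'  n10⇒n10 (fail-walked)
[27] read 'c'  n10⇒n1 (fail-walked)
[28] read 'b'  n1⇒n10 (fail-walked)

Result: [[7,0],[7,2],[11,2],[19,0],[19,2],[23,1]]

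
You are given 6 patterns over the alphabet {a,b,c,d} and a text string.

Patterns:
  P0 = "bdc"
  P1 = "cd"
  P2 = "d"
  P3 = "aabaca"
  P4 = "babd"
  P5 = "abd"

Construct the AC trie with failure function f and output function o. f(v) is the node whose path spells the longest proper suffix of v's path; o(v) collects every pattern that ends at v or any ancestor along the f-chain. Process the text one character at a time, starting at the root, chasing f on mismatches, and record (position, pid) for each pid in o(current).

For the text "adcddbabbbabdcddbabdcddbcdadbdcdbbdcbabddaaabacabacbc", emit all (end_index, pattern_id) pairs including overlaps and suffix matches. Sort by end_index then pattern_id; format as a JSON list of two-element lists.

Build:
Trie nodes:
  0='ε' goto a→7 b→1 c→4 d→6
  1='b' goto a→13 d→2
  2='bd' goto c→3
  3='bdc' goto ·  ←P0
  4='c' goto d→5
  5='cd' goto ·  ←P1
  6='d' goto ·  ←P2
  7='a' goto a→8 b→16
  8='aa' goto b→9
  9='aab' goto a→10
  10='aaba' goto c→11
  11='aabac' goto a→12
  12='aabaca' goto ·  ←P3
  13='ba' goto b→14
  14='bab' goto d→15
  15='babd' goto ·  ←P4
  16='ab' goto d→17
  17='abd' goto ·  ←P5

BFS fail/out derivation:
  fail(1) 'b': from fail(0)=0 chase 'b': 0 ⇒ 0;  out=∅∪out(0)=∅
  fail(4) 'c': from fail(0)=0 chase 'c': 0 ⇒ 0;  out=∅∪out(0)=∅
  fail(6) 'd': from fail(0)=0 chase 'd': 0 ⇒ 0;  out={2}∪out(0)={2}
  fail(7) 'a': from fail(0)=0 chase 'a': 0 ⇒ 0;  out=∅∪out(0)=∅
  fail(2) 'bd': from fail(1)=0 chase 'd': 0 ⇒ 6;  out=∅∪out(6)={2}
  fail(5) 'cd': from fail(4)=0 chase 'd': 0 ⇒ 6;  out={1}∪out(6)={1,2}
  fail(8) 'aa': from fail(7)=0 chase 'a': 0 ⇒ 7;  out=∅∪out(7)=∅
  fail(13) 'ba': from fail(1)=0 chase 'a': 0 ⇒ 7;  out=∅∪out(7)=∅
  fail(16) 'ab': from fail(7)=0 chase 'b': 0 ⇒ 1;  out=∅∪out(1)=∅
  fail(3) 'bdc': from fail(2)=6 chase 'c': 6→0 ⇒ 4;  out={0}∪out(4)={0}
  fail(9) 'aab': from fail(8)=7 chase 'b': 7 ⇒ 16;  out=∅∪out(16)=∅
  fail(14) 'bab': from fail(13)=7 chase 'b': 7 ⇒ 16;  out=∅∪out(16)=∅
  fail(17) 'abd': from fail(16)=1 chase 'd': 1 ⇒ 2;  out={5}∪out(2)={2,5}
  fail(10) 'aaba': from fail(9)=16 chase 'a': 16→1 ⇒ 13;  out=∅∪out(13)=∅
  fail(15) 'babd': from fail(14)=16 chase 'd': 16 ⇒ 17;  out={4}∪out(17)={2,4,5}
  fail(11) 'aabac': from fail(10)=13 chase 'c': 13→7→0 ⇒ 4;  out=∅∪out(4)=∅
  fail(12) 'aabaca': from fail(11)=4 chase 'a': 4→0 ⇒ 7;  out={3}∪out(7)={3}

Run:
pos 0 'a': at 7
pos 1 'd': at 6 ·f  emit P2@[1:1]
pos 2 'c': at 4 ·f
pos 3 'd': at 5  emit P1@[2:3],P2@[3:3]
pos 4 'd': at 6 ·f  emit P2@[4:4]
pos 5 'b': at 1 ·f
pos 6 'a': at 13
pos 7 'b': at 14
pos 8 'b': at 1 ·f
pos 9 'b': at 1 ·f
pos 10 'a': at 13
pos 11 'b': at 14
pos 12 'd': at 15  emit P2@[12:12],P4@[9:12],P5@[10:12]
pos 13 'c': at 3 ·f  emit P0@[11:13]
pos 14 'd': at 5 ·f  emit P1@[13:14],P2@[14:14]
pos 15 'd': at 6 ·f  emit P2@[15:15]
pos 16 'b': at 1 ·f
pos 17 'a': at 13
pos 18 'b': at 14
pos 19 'd': at 15  emit P2@[19:19],P4@[16:19],P5@[17:19]
pos 20 'c': at 3 ·f  emit P0@[18:20]
pos 21 'd': at 5 ·f  emit P1@[20:21],P2@[21:21]
pos 22 'd': at 6 ·f  emit P2@[22:22]
pos 23 'b': at 1 ·f
pos 24 'c': at 4 ·f
pos 25 'd': at 5  emit P1@[24:25],P2@[25:25]
pos 26 'a': at 7 ·f
pos 27 'd': at 6 ·f  emit P2@[27:27]
pos 28 'b': at 1 ·f
pos 29 'd': at 2  emit P2@[29:29]
pos 30 'c': at 3  emit P0@[28:30]
pos 31 'd': at 5 ·f  emit P1@[30:31],P2@[31:31]
pos 32 'b': at 1 ·f
pos 33 'b': at 1 ·f
pos 34 'd': at 2  emit P2@[34:34]
pos 35 'c': at 3  emit P0@[33:35]
pos 36 'b': at 1 ·f
pos 37 'a': at 13
pos 38 'b': at 14
pos 39 'd': at 15  emit P2@[39:39],P4@[36:39],P5@[37:39]
pos 40 'd': at 6 ·f  emit P2@[40:40]
pos 41 'a': at 7 ·f
pos 42 'a': at 8
pos 43 'a': at 8 ·f
pos 44 'b': at 9
pos 45 'a': at 10
pos 46 'c': at 11
pos 47 'a': at 12  emit P3@[42:47]
pos 48 'b': at 16 ·f
pos 49 'a': at 13 ·f
pos 50 'c': at 4 ·f
pos 51 'b': at 1 ·f
pos 52 'c': at 4 ·f

Matches: [[1,2],[3,1],[3,2],[4,2],[12,2],[12,4],[12,5],[13,0],[14,1],[14,2],[15,2],[19,2],[19,4],[19,5],[20,0],[21,1],[21,2],[22,2],[25,1],[25,2],[27,2],[29,2],[30,0],[31,1],[31,2],[34,2],[35,0],[39,2],[39,4],[39,5],[40,2],[47,3]]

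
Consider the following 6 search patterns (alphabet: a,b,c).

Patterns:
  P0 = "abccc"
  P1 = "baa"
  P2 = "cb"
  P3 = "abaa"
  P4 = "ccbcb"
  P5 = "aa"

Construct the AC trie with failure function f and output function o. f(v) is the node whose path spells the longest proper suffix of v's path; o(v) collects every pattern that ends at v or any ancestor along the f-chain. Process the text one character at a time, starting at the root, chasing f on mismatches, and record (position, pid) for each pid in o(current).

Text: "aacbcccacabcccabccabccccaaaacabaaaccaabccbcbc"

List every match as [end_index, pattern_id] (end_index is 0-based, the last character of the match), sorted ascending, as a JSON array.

Build automaton:
Trie nodes:
  0='ε' goto a→1 b→6 c→9
  1='a' goto a→17 b→2
  2='ab' goto a→11 c→3
  3='abc' goto c→4
  4='abcc' goto c→5
  5='abccc' goto ·  ←P0
  6='b' goto a→7
  7='ba' goto a→8
  8='baa' goto ·  ←P1
  9='c' goto b→10 c→13
  10='cb' goto ·  ←P2
  11='aba' goto a→12
  12='abaa' goto ·  ←P3
  13='cc' goto b→14
  14='ccb' goto c→15
  15='ccbc' goto b→16
  16='ccbcb' goto ·  ←P4
  17='aa' goto ·  ←P5

Failure links (BFS by depth):
  fail(1) 'a': from fail(0)=0 chase 'a': 0 ⇒ 0;  out=∅∪out(0)=∅
  fail(6) 'b': from fail(0)=0 chase 'b': 0 ⇒ 0;  out=∅∪out(0)=∅
  fail(9) 'c': from fail(0)=0 chase 'c': 0 ⇒ 0;  out=∅∪out(0)=∅
  fail(2) 'ab': from fail(1)=0 chase 'b': 0 ⇒ 6;  out=∅∪out(6)=∅
  fail(7) 'ba': from fail(6)=0 chase 'a': 0 ⇒ 1;  out=∅∪out(1)=∅
  fail(10) 'cb': from fail(9)=0 chase 'b': 0 ⇒ 6;  out={2}∪out(6)={2}
  fail(13) 'cc': from fail(9)=0 chase 'c': 0 ⇒ 9;  out=∅∪out(9)=∅
  fail(17) 'aa': from fail(1)=0 chase 'a': 0 ⇒ 1;  out={5}∪out(1)={5}
  fail(3) 'abc': from fail(2)=6 chase 'c': 6→0 ⇒ 9;  out=∅∪out(9)=∅
  fail(8) 'baa': from fail(7)=1 chase 'a': 1 ⇒ 17;  out={1}∪out(17)={1,5}
  fail(11) 'aba': from fail(2)=6 chase 'a': 6 ⇒ 7;  out=∅∪out(7)=∅
  fail(14) 'ccb': from fail(13)=9 chase 'b': 9 ⇒ 10;  out=∅∪out(10)={2}
  fail(4) 'abcc': from fail(3)=9 chase 'c': 9 ⇒ 13;  out=∅∪out(13)=∅
  fail(12) 'abaa': from fail(11)=7 chase 'a': 7 ⇒ 8;  out={3}∪out(8)={1,3,5}
  fail(15) 'ccbc': from fail(14)=10 chase 'c': 10→6→0 ⇒ 9;  out=∅∪out(9)=∅
  fail(5) 'abccc': from fail(4)=13 chase 'c': 13→9 ⇒ 13;  out={0}∪out(13)={0}
  fail(16) 'ccbcb': from fail(15)=9 chase 'b': 9 ⇒ 10;  out={4}∪out(10)={2,4}

Scan:
[0] read 'a'  n0⇒n1
[1] read 'a'  n1⇒n17  → match P5@[0:1]
[2] read 'c'  n17⇒n9 ·f
[3] read 'b'  n9⇒n10  → match P2@[2:3]
[4] read 'c'  n10⇒n9 ·f
[5] read 'c'  n9⇒n13
[6] read 'c'  n13⇒n13 ·f
[7] read 'a'  n13⇒n1 ·f
[8] read 'c'  n1⇒n9 ·f
[9] read 'a'  n9⇒n1 ·f
[10] read 'b'  n1⇒n2
[11] read 'c'  n2⇒n3
[12] read 'c'  n3⇒n4
[13] read 'c'  n4⇒n5  → match P0@[9:13]
[14] read 'a'  n5⇒n1 ·f
[15] read 'b'  n1⇒n2
[16] read 'c'  n2⇒n3
[17] read 'c'  n3⇒n4
[18] read 'a'  n4⇒n1 ·f
[19] read 'b'  n1⇒n2
[20] read 'c'  n2⇒n3
[21] read 'c'  n3⇒n4
[22] read 'c'  n4⇒n5  → match P0@[18:22]
[23] read 'c'  n5⇒n13 ·f
[24] read 'a'  n13⇒n1 ·f
[25] read 'a'  n1⇒n17  → match P5@[24:25]
[26] read 'a'  n17⇒n17 ·f  → match P5@[25:26]
[27] read 'a'  n17⇒n17 ·f  → match P5@[26:27]
[28] read 'c'  n17⇒n9 ·f
[29] read 'a'  n9⇒n1 ·f
[30] read 'b'  n1⇒n2
[31] read 'a'  n2⇒n11
[32] read 'a'  n11⇒n12  → match P1@[30:32],P3@[29:32],P5@[31:32]
[33] read 'a'  n12⇒n17 ·f  → match P5@[32:33]
[34] read 'c'  n17⇒n9 ·f
[35] read 'c'  n9⇒n13
[36] read 'a'  n13⇒n1 ·f
[37] read 'a'  n1⇒n17  → match P5@[36:37]
[38] read 'b'  n17⇒n2 ·f
[39] read 'c'  n2⇒n3
[40] read 'c'  n3⇒n4
[41] read 'b'  n4⇒n14 ·f  → match P2@[40:41]
[42] read 'c'  n14⇒n15
[43] read 'b'  n15⇒n16  → match P2@[42:43],P4@[39:43]
[44] read 'c'  n16⇒n9 ·f

All matches (sorted): [[1,5],[3,2],[13,0],[22,0],[25,5],[26,5],[27,5],[32,1],[32,3],[32,5],[33,5],[37,5],[41,2],[43,2],[43,4]]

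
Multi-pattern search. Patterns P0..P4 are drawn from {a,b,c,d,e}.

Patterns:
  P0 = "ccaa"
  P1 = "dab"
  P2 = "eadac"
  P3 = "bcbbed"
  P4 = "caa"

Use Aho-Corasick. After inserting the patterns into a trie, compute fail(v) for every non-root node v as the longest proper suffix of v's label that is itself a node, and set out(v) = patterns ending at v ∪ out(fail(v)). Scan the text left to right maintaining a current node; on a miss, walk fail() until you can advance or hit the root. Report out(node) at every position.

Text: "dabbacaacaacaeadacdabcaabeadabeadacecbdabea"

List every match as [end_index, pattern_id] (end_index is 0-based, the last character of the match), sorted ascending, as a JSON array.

Build automaton:
Trie nodes:
  n0 'ε': b→13 c→1 d→5 e→8
  n1 'c': a→19 c→2
  n2 'cc': a→3
  n3 'cca': a→4
  n4 'ccaa': ·  [P0 ends]
  n5 'd': a→6
  n6 'da': b→7
  n7 'dab': ·  [P1 ends]
  n8 'e': a→9
  n9 'ea': d→10
  n10 'ead': a→11
  n11 'eada': c→12
  n12 'eadac': ·  [P2 ends]
  n13 'b': c→14
  n14 'bc': b→15
  n15 'bcb': b→16
  n16 'bcbb': e→17
  n17 'bcbbe': d→18
  n18 'bcbbed': ·  [P3 ends]
  n19 'ca': a→20
  n20 'caa': ·  [P4 ends]

Failure links (BFS by depth):
  n1('c'): parent n0 fail=0; on 'c' 0 → fail=0;  out ∅∪∅=∅
  n5('d'): parent n0 fail=0; on 'd' 0 → fail=0;  out ∅∪∅=∅
  n8('e'): parent n0 fail=0; on 'e' 0 → fail=0;  out ∅∪∅=∅
  n13('b'): parent n0 fail=0; on 'b' 0 → fail=0;  out ∅∪∅=∅
  n2('cc'): parent n1 fail=0; on 'c' 0 → fail=1;  out ∅∪∅=∅
  n6('da'): parent n5 fail=0; on 'a' 0 → fail=0;  out ∅∪∅=∅
  n9('ea'): parent n8 fail=0; on 'a' 0 → fail=0;  out ∅∪∅=∅
  n14('bc'): parent n13 fail=0; on 'c' 0 → fail=1;  out ∅∪∅=∅
  n19('ca'): parent n1 fail=0; on 'a' 0 → fail=0;  out ∅∪∅=∅
  n3('cca'): parent n2 fail=1; on 'a' 1 → fail=19;  out ∅∪∅=∅
  n7('dab'): parent n6 fail=0; on 'b' 0 → fail=13;  out {1}∪∅={1}
  n10('ead'): parent n9 fail=0; on 'd' 0 → fail=5;  out ∅∪∅=∅
  n15('bcb'): parent n14 fail=1; on 'b' 1→0 → fail=13;  out ∅∪∅=∅
  n20('caa'): parent n19 fail=0; on 'a' 0 → fail=0;  out {4}∪∅={4}
  n4('ccaa'): parent n3 fail=19; on 'a' 19 → fail=20;  out {0}∪{4}={0,4}
  n11('eada'): parent n10 fail=5; on 'a' 5 → fail=6;  out ∅∪∅=∅
  n16('bcbb'): parent n15 fail=13; on 'b' 13→0 → fail=13;  out ∅∪∅=∅
  n12('eadac'): parent n11 fail=6; on 'c' 6→0 → fail=1;  out {2}∪∅={2}
  n17('bcbbe'): parent n16 fail=13; on 'e' 13→0 → fail=8;  out ∅∪∅=∅
  n18('bcbbed'): parent n17 fail=8; on 'd' 8→0 → fail=5;  out {3}∪∅={3}

Run:
pos 0 'd': at 5
pos 1 'a': at 6
pos 2 'b': at 7  ** P1@[0:2]
pos 3 'b': at 13 ·f
pos 4 'a': at 0 ·f
pos 5 'c': at 1
pos 6 'a': at 19
pos 7 'a': at 20  ** P4@[5:7]
pos 8 'c': at 1 ·f
pos 9 'a': at 19
pos 10 'a': at 20  ** P4@[8:10]
pos 11 'c': at 1 ·f
pos 12 'a': at 19
pos 13 'e': at 8 ·f
pos 14 'a': at 9
pos 15 'd': at 10
pos 16 'a': at 11
pos 17 'c': at 12  ** P2@[13:17]
pos 18 'd': at 5 ·f
pos 19 'a': at 6
pos 20 'b': at 7  ** P1@[18:20]
pos 21 'c': at 14 ·f
pos 22 'a': at 19 ·f
pos 23 'a': at 20  ** P4@[21:23]
pos 24 'b': at 13 ·f
pos 25 'e': at 8 ·f
pos 26 'a': at 9
pos 27 'd': at 10
pos 28 'a': at 11
pos 29 'b': at 7 ·f  ** P1@[27:29]
pos 30 'e': at 8 ·f
pos 31 'a': at 9
pos 32 'd': at 10
pos 33 'a': at 11
pos 34 'c': at 12  ** P2@[30:34]
pos 35 'e': at 8 ·f
pos 36 'c': at 1 ·f
pos 37 'b': at 13 ·f
pos 38 'd': at 5 ·f
pos 39 'a': at 6
pos 40 'b': at 7  ** P1@[38:40]
pos 41 'e': at 8 ·f
pos 42 'a': at 9

Result: [[2,1],[7,4],[10,4],[17,2],[20,1],[23,4],[29,1],[34,2],[40,1]]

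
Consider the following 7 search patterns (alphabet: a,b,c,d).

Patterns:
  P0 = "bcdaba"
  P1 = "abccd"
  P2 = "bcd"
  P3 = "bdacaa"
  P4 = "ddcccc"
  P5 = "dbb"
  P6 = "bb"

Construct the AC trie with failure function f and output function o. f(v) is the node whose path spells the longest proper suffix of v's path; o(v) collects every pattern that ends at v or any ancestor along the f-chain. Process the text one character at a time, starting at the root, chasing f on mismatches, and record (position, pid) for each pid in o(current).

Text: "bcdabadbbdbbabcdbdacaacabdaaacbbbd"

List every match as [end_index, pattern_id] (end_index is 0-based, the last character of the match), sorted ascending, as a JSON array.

Construct AC machine:
Trie nodes:
  n0 'ε': a→7 b→1 d→17
  n1 'b': b→25 c→2 d→12
  n2 'bc': d→3
  n3 'bcd': a→4  [P2 ends]
  n4 'bcda': b→5
  n5 'bcdab': a→6
  n6 'bcdaba': ·  [P0 ends]
  n7 'a': b→8
  n8 'ab': c→9
  n9 'abc': c→10
  n10 'abcc': d→11
  n11 'abccd': ·  [P1 ends]
  n12 'bd': a→13
  n13 'bda': c→14
  n14 'bdac': a→15
  n15 'bdaca': a→16
  n16 'bdacaa': ·  [P3 ends]
  n17 'd': b→23 d→18
  n18 'dd': c→19
  n19 'ddc': c→20
  n20 'ddcc': c→21
  n21 'ddccc': c→22
  n22 'ddcccc': ·  [P4 ends]
  n23 'db': b→24
  n24 'dbb': ·  [P5 ends]
  n25 'bb': ·  [P6 ends]

BFS fail/out derivation:
  n1('b'): parent n0 fail=0; on 'b' 0 → fail=0;  out ∅∪∅=∅
  n7('a'): parent n0 fail=0; on 'a' 0 → fail=0;  out ∅∪∅=∅
  n17('d'): parent n0 fail=0; on 'd' 0 → fail=0;  out ∅∪∅=∅
  n2('bc'): parent n1 fail=0; on 'c' 0 → fail=0;  out ∅∪∅=∅
  n8('ab'): parent n7 fail=0; on 'b' 0 → fail=1;  out ∅∪∅=∅
  n12('bd'): parent n1 fail=0; on 'd' 0 → fail=17;  out ∅∪∅=∅
  n18('dd'): parent n17 fail=0; on 'd' 0 → fail=17;  out ∅∪∅=∅
  n23('db'): parent n17 fail=0; on 'b' 0 → fail=1;  out ∅∪∅=∅
  n25('bb'): parent n1 fail=0; on 'b' 0 → fail=1;  out {6}∪∅={6}
  n3('bcd'): parent n2 fail=0; on 'd' 0 → fail=17;  out {2}∪∅={2}
  n9('abc'): parent n8 fail=1; on 'c' 1 → fail=2;  out ∅∪∅=∅
  n13('bda'): parent n12 fail=17; on 'a' 17→0 → fail=7;  out ∅∪∅=∅
  n19('ddc'): parent n18 fail=17; on 'c' 17→0 → fail=0;  out ∅∪∅=∅
  n24('dbb'): parent n23 fail=1; on 'b' 1 → fail=25;  out {5}∪{6}={5,6}
  n4('bcda'): parent n3 fail=17; on 'a' 17→0 → fail=7;  out ∅∪∅=∅
  n10('abcc'): parent n9 fail=2; on 'c' 2→0 → fail=0;  out ∅∪∅=∅
  n14('bdac'): parent n13 fail=7; on 'c' 7→0 → fail=0;  out ∅∪∅=∅
  n20('ddcc'): parent n19 fail=0; on 'c' 0 → fail=0;  out ∅∪∅=∅
  n5('bcdab'): parent n4 fail=7; on 'b' 7 → fail=8;  out ∅∪∅=∅
  n11('abccd'): parent n10 fail=0; on 'd' 0 → fail=17;  out {1}∪∅={1}
  n15('bdaca'): parent n14 fail=0; on 'a' 0 → fail=7;  out ∅∪∅=∅
  n21('ddccc'): parent n20 fail=0; on 'c' 0 → fail=0;  out ∅∪∅=∅
  n6('bcdaba'): parent n5 fail=8; on 'a' 8→1→0 → fail=7;  out {0}∪∅={0}
  n16('bdacaa'): parent n15 fail=7; on 'a' 7→0 → fail=7;  out {3}∪∅={3}
  n22('ddcccc'): parent n21 fail=0; on 'c' 0 → fail=0;  out {4}∪∅={4}

Text stream:
i=0 'b': node 0→1
i=1 'c': node 1→2
i=2 'd': node 2→3  emit P2@[0:2]
i=3 'a': node 3→4
i=4 'b': node 4→5
i=5 'a': node 5→6  emit P0@[0:5]
i=6 'd': node 6→17 (fail-walked)
i=7 'b': node 17→23
i=8 'b': node 23→24  emit P5@[6:8],P6@[7:8]
i=9 'd': node 24→12 (fail-walked)
i=10 'b': node 12→23 (fail-walked)
i=11 'b': node 23→24  emit P5@[9:11],P6@[10:11]
i=12 'a': node 24→7 (fail-walked)
i=13 'b': node 7→8
i=14 'c': node 8→9
i=15 'd': node 9→3 (fail-walked)  emit P2@[13:15]
i=16 'b': node 3→23 (fail-walked)
i=17 'd': node 23→12 (fail-walked)
i=18 'a': node 12→13
i=19 'c': node 13→14
i=20 'a': node 14→15
i=21 'a': node 15→16  emit P3@[16:21]
i=22 'c': node 16→0 (fail-walked)
i=23 'a': node 0→7
i=24 'b': node 7→8
i=25 'd': node 8→12 (fail-walked)
i=26 'a': node 12→13
i=27 'a': node 13→7 (fail-walked)
i=28 'a': node 7→7 (fail-walked)
i=29 'c': node 7→0 (fail-walked)
i=30 'b': node 0→1
i=31 'b': node 1→25  emit P6@[30:31]
i=32 'b': node 25→25 (fail-walked)  emit P6@[31:32]
i=33 'd': node 25→12 (fail-walked)

Matches: [[2,2],[5,0],[8,5],[8,6],[11,5],[11,6],[15,2],[21,3],[31,6],[32,6]]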